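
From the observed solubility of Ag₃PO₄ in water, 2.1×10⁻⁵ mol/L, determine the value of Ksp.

Ksp = 5.3×10⁻¹⁸

Ag₃PO₄(s) ⇌ 3 Ag⁺(aq) + PO₄³⁻(aq)
If s mol/L of Ag₃PO₄ dissolves, [Ag⁺] = 3s and [PO₄³⁻] = s.
Ksp = [Ag⁺]^3[PO₄³⁻] = (3s)^3 · s = 27s^4
Ksp = 27 × (2.1×10⁻⁵)^4 = 5.3×10⁻¹⁸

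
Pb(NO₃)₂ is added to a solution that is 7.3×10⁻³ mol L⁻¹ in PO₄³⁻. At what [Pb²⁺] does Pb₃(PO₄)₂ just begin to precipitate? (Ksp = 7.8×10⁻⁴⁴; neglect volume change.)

Precipitation begins when Q = Ksp.
Pb₃(PO₄)₂(s) ⇌ 3 Pb²⁺(aq) + 2 PO₄³⁻(aq)
Ksp = [Pb²⁺]^3[PO₄³⁻]^2 = [Pb²⁺]^3(7.3×10⁻³)^2
[Pb²⁺]^3 = 7.8×10⁻⁴⁴ / (7.3×10⁻³)^2 = 1.5×10⁻³⁹
[Pb²⁺] = 1.1×10⁻¹³ mol L⁻¹

1.1×10⁻¹³ M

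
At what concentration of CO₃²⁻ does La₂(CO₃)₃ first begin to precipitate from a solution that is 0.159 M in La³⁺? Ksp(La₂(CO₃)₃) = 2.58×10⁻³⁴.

2.17×10⁻¹¹ M

The threshold for precipitation is Q = Ksp.
La₂(CO₃)₃(s) ⇌ 2 La³⁺(aq) + 3 CO₃²⁻(aq)
Ksp = [La³⁺]^2[CO₃²⁻]^3 = [CO₃²⁻]^3(0.159)^2
[CO₃²⁻]^3 = 2.58×10⁻³⁴ / (0.159)^2 = 1.02×10⁻³²
[CO₃²⁻] = 2.17×10⁻¹¹ M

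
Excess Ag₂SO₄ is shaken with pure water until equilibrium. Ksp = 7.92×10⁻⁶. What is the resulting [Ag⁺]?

Ag₂SO₄(s) ⇌ 2 Ag⁺(aq) + SO₄²⁻(aq)
Call the molar solubility s, so that [Ag⁺] = 2s and [SO₄²⁻] = s.
Ksp = [Ag⁺]^2[SO₄²⁻] = (2s)^2 · s = 4s^3 = 7.92×10⁻⁶
s = 1.26×10⁻² M
[Ag⁺] = 2s = 2.51×10⁻² M

2.51×10⁻² M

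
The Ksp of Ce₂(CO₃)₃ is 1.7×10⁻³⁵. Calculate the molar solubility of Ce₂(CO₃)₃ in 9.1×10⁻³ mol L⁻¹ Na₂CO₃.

2.4×10⁻¹⁵ M

Ce₂(CO₃)₃(s) ⇌ 2 Ce³⁺(aq) + 3 CO₃²⁻(aq)
The solution already contains CO₃²⁻ at 9.1×10⁻³ mol L⁻¹. Let s be the molar solubility of Ce₂(CO₃)₃.
[CO₃²⁻] ≈ 9.1×10⁻³ mol L⁻¹ (common ion dominates); [Ce³⁺] = 2s.
Ksp = [Ce³⁺]^2[CO₃²⁻]^3 = (2s)^2(9.1×10⁻³)^3
(2s)^2 = 1.7×10⁻³⁵ / (9.1×10⁻³)^3 = 2.3×10⁻²⁹
s = 2.4×10⁻¹⁵ mol L⁻¹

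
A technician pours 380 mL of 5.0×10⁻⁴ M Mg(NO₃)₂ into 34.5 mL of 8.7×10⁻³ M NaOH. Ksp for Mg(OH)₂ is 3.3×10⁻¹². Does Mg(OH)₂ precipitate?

Total volume after mixing = 380 + 34.5 = 414.5 mL.
[Mg²⁺] = (5.0×10⁻⁴)(380)/414.5 = 4.6×10⁻⁴ M
[OH⁻] = (8.7×10⁻³)(34.5)/414.5 = 7.2×10⁻⁴ M
Q = [Mg²⁺][OH⁻]^2 = 2.4×10⁻¹⁰
Because Q > Ksp (2.4×10⁻¹⁰ vs 3.3×10⁻¹²), a precipitate of Mg(OH)₂ forms.

Yes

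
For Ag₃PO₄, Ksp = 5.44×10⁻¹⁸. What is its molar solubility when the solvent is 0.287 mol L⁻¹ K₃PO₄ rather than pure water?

8.89×10⁻⁷ M

Ag₃PO₄(s) ⇌ 3 Ag⁺(aq) + PO₄³⁻(aq)
PO₄³⁻ is already present at 0.287 mol L⁻¹. If s mol/L of Ag₃PO₄ dissolves, [Ag⁺] = 3s while [PO₄³⁻] ≈ 0.287 mol L⁻¹.
Ksp = [Ag⁺]^3[PO₄³⁻] = (3s)^3(0.287)
(3s)^3 = 5.44×10⁻¹⁸ / (0.287) = 1.90×10⁻¹⁷
s = 8.89×10⁻⁷ mol L⁻¹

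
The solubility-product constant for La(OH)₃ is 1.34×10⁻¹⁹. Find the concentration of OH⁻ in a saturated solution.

2.52×10⁻⁵ M

La(OH)₃(s) ⇌ La³⁺(aq) + 3 OH⁻(aq)
For each mole of La(OH)₃ that dissolves per liter, [La³⁺] = s and [OH⁻] = 3s; let s denote this solubility.
Ksp = [La³⁺][OH⁻]^3 = s · (3s)^3 = 27s^4 = 1.34×10⁻¹⁹
s = 8.39×10⁻⁶ mol L⁻¹
[OH⁻] = 3s = 2.52×10⁻⁵ mol L⁻¹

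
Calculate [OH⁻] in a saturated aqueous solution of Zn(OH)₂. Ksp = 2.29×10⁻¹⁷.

Zn(OH)₂(s) ⇌ Zn²⁺(aq) + 2 OH⁻(aq)
For each mole of Zn(OH)₂ that dissolves per liter, [Zn²⁺] = s and [OH⁻] = 2s; let s denote this solubility.
Ksp = [Zn²⁺][OH⁻]^2 = s · (2s)^2 = 4s^3 = 2.29×10⁻¹⁷
s = 1.79×10⁻⁶ M
[OH⁻] = 2s = 3.58×10⁻⁶ M

3.58×10⁻⁶ M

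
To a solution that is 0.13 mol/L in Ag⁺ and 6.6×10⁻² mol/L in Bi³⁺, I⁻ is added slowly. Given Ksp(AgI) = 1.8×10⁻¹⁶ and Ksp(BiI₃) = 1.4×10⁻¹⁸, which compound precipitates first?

AgI

A salt starts to precipitate once the ion product Q reaches its Ksp.
For AgI: [I⁻] = (Ksp/[Ag⁺]) = 1.4×10⁻¹⁵ mol/L
For BiI₃: [I⁻] = (Ksp/[Bi³⁺])^(1/3) = 2.8×10⁻⁶ mol/L
Since AgI needs less I⁻ to reach saturation, it precipitates first.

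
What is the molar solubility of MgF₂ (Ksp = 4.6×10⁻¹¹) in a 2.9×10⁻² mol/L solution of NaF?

5.5×10⁻⁸ M

MgF₂(s) ⇌ Mg²⁺(aq) + 2 F⁻(aq)
With F⁻ already at 2.9×10⁻² mol/L and s small, take [F⁻] ≈ 2.9×10⁻² mol/L and [Mg²⁺] = s.
Ksp = [Mg²⁺][F⁻]^2 = s(2.9×10⁻²)^2
s = 4.6×10⁻¹¹ / (2.9×10⁻²)^2 = 5.5×10⁻⁸
s = 5.5×10⁻⁸ mol/L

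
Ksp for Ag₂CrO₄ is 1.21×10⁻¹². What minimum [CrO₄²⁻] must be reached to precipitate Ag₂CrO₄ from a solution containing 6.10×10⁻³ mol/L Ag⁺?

Precipitation of each salt begins when its ion product equals Ksp.
Ag₂CrO₄(s) ⇌ 2 Ag⁺(aq) + CrO₄²⁻(aq)
Ksp = [Ag⁺]^2[CrO₄²⁻] = [CrO₄²⁻](6.10×10⁻³)^2
[CrO₄²⁻] = 1.21×10⁻¹² / (6.10×10⁻³)^2 = 3.25×10⁻⁸
[CrO₄²⁻] = 3.25×10⁻⁸ mol/L

3.25×10⁻⁸ M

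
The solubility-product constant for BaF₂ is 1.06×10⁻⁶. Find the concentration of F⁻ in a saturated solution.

BaF₂(s) ⇌ Ba²⁺(aq) + 2 F⁻(aq)
If s mol/L of BaF₂ dissolves, [Ba²⁺] = s and [F⁻] = 2s.
Ksp = [Ba²⁺][F⁻]^2 = s · (2s)^2 = 4s^3 = 1.06×10⁻⁶
s = 6.42×10⁻³ mol/L
[F⁻] = 2s = 1.28×10⁻² mol/L

1.28×10⁻² M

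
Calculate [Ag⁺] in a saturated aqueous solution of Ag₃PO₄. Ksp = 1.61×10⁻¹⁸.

4.69×10⁻⁵ M

Ag₃PO₄(s) ⇌ 3 Ag⁺(aq) + PO₄³⁻(aq)
For each mole of Ag₃PO₄ that dissolves per liter, [Ag⁺] = 3s and [PO₄³⁻] = s; let s denote this solubility.
Ksp = [Ag⁺]^3[PO₄³⁻] = (3s)^3 · s = 27s^4 = 1.61×10⁻¹⁸
s = 1.56×10⁻⁵ mol L⁻¹
[Ag⁺] = 3s = 4.69×10⁻⁵ mol L⁻¹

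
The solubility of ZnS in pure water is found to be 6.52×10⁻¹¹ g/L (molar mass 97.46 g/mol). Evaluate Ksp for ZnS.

Ksp = 4.48×10⁻²⁵

Molar solubility s = (6.52×10⁻¹¹ g/L) / (97.46 g/mol) = 6.6899×10⁻¹³ mol/L
ZnS(s) ⇌ Zn²⁺(aq) + S²⁻(aq)
For each mole of ZnS that dissolves per liter, [Zn²⁺] = s and [S²⁻] = s; let s denote this solubility.
Ksp = [Zn²⁺][S²⁻] = s · s = s^2
Ksp = (6.6899×10⁻¹³)^2 = 4.48×10⁻²⁵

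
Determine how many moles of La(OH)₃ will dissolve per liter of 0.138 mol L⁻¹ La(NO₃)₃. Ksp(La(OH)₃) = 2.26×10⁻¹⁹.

3.93×10⁻⁷ M

La(OH)₃(s) ⇌ La³⁺(aq) + 3 OH⁻(aq)
Let s be the solubility of La(OH)₃ here. The common ion gives [La³⁺] ≈ 0.138 mol L⁻¹, and [OH⁻] = 3s.
Ksp = [La³⁺][OH⁻]^3 = (0.138)(3s)^3
(3s)^3 = 2.26×10⁻¹⁹ / (0.138) = 1.64×10⁻¹⁸
s = 3.93×10⁻⁷ mol L⁻¹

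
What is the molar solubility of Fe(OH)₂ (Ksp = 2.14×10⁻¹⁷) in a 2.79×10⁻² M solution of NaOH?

Fe(OH)₂(s) ⇌ Fe²⁺(aq) + 2 OH⁻(aq)
The solution already contains OH⁻ at 2.79×10⁻² M. Let s be the molar solubility of Fe(OH)₂.
[OH⁻] ≈ 2.79×10⁻² M (common ion dominates); [Fe²⁺] = s.
Ksp = [Fe²⁺][OH⁻]^2 = s(2.79×10⁻²)^2
s = 2.14×10⁻¹⁷ / (2.79×10⁻²)^2 = 2.75×10⁻¹⁴
s = 2.75×10⁻¹⁴ M

2.75×10⁻¹⁴ M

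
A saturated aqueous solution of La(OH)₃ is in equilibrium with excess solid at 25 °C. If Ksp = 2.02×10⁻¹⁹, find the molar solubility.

La(OH)₃(s) ⇌ La³⁺(aq) + 3 OH⁻(aq)
With molar solubility s: [La³⁺] = s, [OH⁻] = 3s.
Ksp = [La³⁺][OH⁻]^3 = s · (3s)^3 = 27s^4
27s^4 = 2.02×10⁻¹⁹  ⇒  s^4 = 7.48×10⁻²¹
s = (7.48×10⁻²¹)^(1/4) = 9.30×10⁻⁶ M

9.30×10⁻⁶ M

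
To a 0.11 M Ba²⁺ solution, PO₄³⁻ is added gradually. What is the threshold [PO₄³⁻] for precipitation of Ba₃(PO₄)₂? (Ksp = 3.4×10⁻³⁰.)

5.1×10⁻¹⁴ M

Precipitation begins when Q = Ksp.
Ba₃(PO₄)₂(s) ⇌ 3 Ba²⁺(aq) + 2 PO₄³⁻(aq)
Ksp = [Ba²⁺]^3[PO₄³⁻]^2 = [PO₄³⁻]^2(0.11)^3
[PO₄³⁻]^2 = 3.4×10⁻³⁰ / (0.11)^3 = 2.6×10⁻²⁷
[PO₄³⁻] = 5.1×10⁻¹⁴ M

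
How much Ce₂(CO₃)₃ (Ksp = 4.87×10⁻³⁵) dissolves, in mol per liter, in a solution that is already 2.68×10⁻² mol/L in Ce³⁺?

1.36×10⁻¹¹ M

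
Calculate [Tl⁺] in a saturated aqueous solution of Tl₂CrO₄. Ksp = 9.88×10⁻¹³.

1.25×10⁻⁴ M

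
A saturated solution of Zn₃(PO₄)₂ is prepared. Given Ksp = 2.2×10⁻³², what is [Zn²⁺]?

5.5×10⁻⁷ M

Zn₃(PO₄)₂(s) ⇌ 3 Zn²⁺(aq) + 2 PO₄³⁻(aq)
For each mole of Zn₃(PO₄)₂ that dissolves per liter, [Zn²⁺] = 3s and [PO₄³⁻] = 2s; let s denote this solubility.
Ksp = [Zn²⁺]^3[PO₄³⁻]^2 = (3s)^3 · (2s)^2 = 108s^5 = 2.2×10⁻³²
s = 1.8×10⁻⁷ mol L⁻¹
[Zn²⁺] = 3s = 5.5×10⁻⁷ mol L⁻¹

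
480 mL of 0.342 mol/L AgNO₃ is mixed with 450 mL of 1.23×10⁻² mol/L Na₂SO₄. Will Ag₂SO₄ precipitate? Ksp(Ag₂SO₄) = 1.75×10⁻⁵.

Total volume after mixing = 480 + 450 = 930 mL.
[Ag⁺] = (0.342)(480)/930 = 0.177 mol/L
[SO₄²⁻] = (1.23×10⁻²)(450)/930 = 5.95×10⁻³ mol/L
Q = [Ag⁺]^2[SO₄²⁻] = 1.85×10⁻⁴
Q = 1.85×10⁻⁴ > Ksp = 1.75×10⁻⁵, so the solution is supersaturated and Ag₂SO₄ precipitates.

Yes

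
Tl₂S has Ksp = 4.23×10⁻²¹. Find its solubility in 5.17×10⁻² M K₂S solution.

Tl₂S(s) ⇌ 2 Tl⁺(aq) + S²⁻(aq)
S²⁻ is already present at 5.17×10⁻² M. If s mol/L of Tl₂S dissolves, [Tl⁺] = 2s while [S²⁻] ≈ 5.17×10⁻² M.
Ksp = [Tl⁺]^2[S²⁻] = (2s)^2(5.17×10⁻²)
(2s)^2 = 4.23×10⁻²¹ / (5.17×10⁻²) = 8.18×10⁻²⁰
s = 1.43×10⁻¹⁰ M

1.43×10⁻¹⁰ M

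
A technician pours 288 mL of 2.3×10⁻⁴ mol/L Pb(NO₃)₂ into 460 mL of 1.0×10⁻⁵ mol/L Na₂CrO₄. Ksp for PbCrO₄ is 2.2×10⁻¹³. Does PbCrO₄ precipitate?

Yes

Total volume after mixing = 288 + 460 = 748 mL.
[Pb²⁺] = (2.3×10⁻⁴)(288)/748 = 8.9×10⁻⁵ mol/L
[CrO₄²⁻] = (1.0×10⁻⁵)(460)/748 = 6.1×10⁻⁶ mol/L
Q = [Pb²⁺][CrO₄²⁻] = 5.4×10⁻¹⁰
Since Q (5.4×10⁻¹⁰) exceeds Ksp (2.2×10⁻¹³), PbCrO₄ will precipitate.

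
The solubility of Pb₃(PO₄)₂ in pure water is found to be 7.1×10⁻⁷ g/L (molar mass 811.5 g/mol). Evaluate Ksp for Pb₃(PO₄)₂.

Ksp = 5.5×10⁻⁴⁴

s = (7.1×10⁻⁷ g L⁻¹)/(811.5 g mol⁻¹) = 8.749×10⁻¹⁰ M
Pb₃(PO₄)₂(s) ⇌ 3 Pb²⁺(aq) + 2 PO₄³⁻(aq)
If s mol/L of Pb₃(PO₄)₂ dissolves, [Pb²⁺] = 3s and [PO₄³⁻] = 2s.
Ksp = [Pb²⁺]^3[PO₄³⁻]^2 = (3s)^3 · (2s)^2 = 108s^5
Ksp = 108 × (8.749×10⁻¹⁰)^5 = 5.5×10⁻⁴⁴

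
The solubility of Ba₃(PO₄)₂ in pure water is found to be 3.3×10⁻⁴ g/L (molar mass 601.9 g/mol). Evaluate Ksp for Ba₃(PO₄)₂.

Molar solubility s = (3.3×10⁻⁴ g/L) / (601.9 g/mol) = 5.483×10⁻⁷ mol/L
Ba₃(PO₄)₂(s) ⇌ 3 Ba²⁺(aq) + 2 PO₄³⁻(aq)
Call the molar solubility s, so that [Ba²⁺] = 3s and [PO₄³⁻] = 2s.
Ksp = [Ba²⁺]^3[PO₄³⁻]^2 = (3s)^3 · (2s)^2 = 108s^5
Ksp = 108 × (5.483×10⁻⁷)^5 = 5.4×10⁻³⁰

Ksp = 5.4×10⁻³⁰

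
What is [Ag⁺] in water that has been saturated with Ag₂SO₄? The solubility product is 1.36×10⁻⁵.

3.01×10⁻² M

Ag₂SO₄(s) ⇌ 2 Ag⁺(aq) + SO₄²⁻(aq)
If s mol/L of Ag₂SO₄ dissolves, [Ag⁺] = 2s and [SO₄²⁻] = s.
Ksp = [Ag⁺]^2[SO₄²⁻] = (2s)^2 · s = 4s^3 = 1.36×10⁻⁵
s = 1.50×10⁻² mol/L
[Ag⁺] = 2s = 3.01×10⁻² mol/L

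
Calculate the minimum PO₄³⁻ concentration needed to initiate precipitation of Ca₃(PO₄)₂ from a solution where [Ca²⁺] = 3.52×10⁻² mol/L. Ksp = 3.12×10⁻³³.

8.46×10⁻¹⁵ M

The threshold for precipitation is Q = Ksp.
Ca₃(PO₄)₂(s) ⇌ 3 Ca²⁺(aq) + 2 PO₄³⁻(aq)
Ksp = [Ca²⁺]^3[PO₄³⁻]^2 = [PO₄³⁻]^2(3.52×10⁻²)^3
[PO₄³⁻]^2 = 3.12×10⁻³³ / (3.52×10⁻²)^3 = 7.15×10⁻²⁹
[PO₄³⁻] = 8.46×10⁻¹⁵ mol/L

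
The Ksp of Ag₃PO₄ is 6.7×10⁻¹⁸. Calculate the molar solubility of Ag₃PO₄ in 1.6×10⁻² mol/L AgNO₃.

1.6×10⁻¹² M

Ag₃PO₄(s) ⇌ 3 Ag⁺(aq) + PO₄³⁻(aq)
Let s be the solubility of Ag₃PO₄ here. The common ion gives [Ag⁺] ≈ 1.6×10⁻² mol/L, and [PO₄³⁻] = s.
Ksp = [Ag⁺]^3[PO₄³⁻] = (1.6×10⁻²)^3s
s = 6.7×10⁻¹⁸ / (1.6×10⁻²)^3 = 1.6×10⁻¹²
s = 1.6×10⁻¹² mol/L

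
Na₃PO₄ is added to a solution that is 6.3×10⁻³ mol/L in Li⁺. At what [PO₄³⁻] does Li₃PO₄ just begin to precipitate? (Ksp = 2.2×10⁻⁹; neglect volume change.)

The threshold for precipitation is Q = Ksp.
Li₃PO₄(s) ⇌ 3 Li⁺(aq) + PO₄³⁻(aq)
Ksp = [Li⁺]^3[PO₄³⁻] = [PO₄³⁻](6.3×10⁻³)^3
[PO₄³⁻] = 2.2×10⁻⁹ / (6.3×10⁻³)^3 = 8.8×10⁻³
[PO₄³⁻] = 8.8×10⁻³ mol/L

8.8×10⁻³ M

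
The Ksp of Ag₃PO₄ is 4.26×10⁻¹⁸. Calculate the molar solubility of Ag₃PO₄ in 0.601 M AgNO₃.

Ag₃PO₄(s) ⇌ 3 Ag⁺(aq) + PO₄³⁻(aq)
Ag⁺ is already present at 0.601 M. If s mol/L of Ag₃PO₄ dissolves, [PO₄³⁻] = s while [Ag⁺] ≈ 0.601 M.
Ksp = [Ag⁺]^3[PO₄³⁻] = (0.601)^3s
s = 4.26×10⁻¹⁸ / (0.601)^3 = 1.96×10⁻¹⁷
s = 1.96×10⁻¹⁷ M

1.96×10⁻¹⁷ M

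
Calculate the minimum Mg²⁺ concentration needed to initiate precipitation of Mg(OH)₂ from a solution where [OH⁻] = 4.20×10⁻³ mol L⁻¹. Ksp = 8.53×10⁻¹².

4.84×10⁻⁷ M

A salt starts to precipitate once the ion product Q reaches its Ksp.
Mg(OH)₂(s) ⇌ Mg²⁺(aq) + 2 OH⁻(aq)
Ksp = [Mg²⁺][OH⁻]^2 = [Mg²⁺](4.20×10⁻³)^2
[Mg²⁺] = 8.53×10⁻¹² / (4.20×10⁻³)^2 = 4.84×10⁻⁷
[Mg²⁺] = 4.84×10⁻⁷ mol L⁻¹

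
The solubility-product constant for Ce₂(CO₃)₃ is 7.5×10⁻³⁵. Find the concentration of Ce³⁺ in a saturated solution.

Ce₂(CO₃)₃(s) ⇌ 2 Ce³⁺(aq) + 3 CO₃²⁻(aq)
For each mole of Ce₂(CO₃)₃ that dissolves per liter, [Ce³⁺] = 2s and [CO₃²⁻] = 3s; let s denote this solubility.
Ksp = [Ce³⁺]^2[CO₃²⁻]^3 = (2s)^2 · (3s)^3 = 108s^5 = 7.5×10⁻³⁵
s = 5.9×10⁻⁸ M
[Ce³⁺] = 2s = 1.2×10⁻⁷ M

1.2×10⁻⁷ M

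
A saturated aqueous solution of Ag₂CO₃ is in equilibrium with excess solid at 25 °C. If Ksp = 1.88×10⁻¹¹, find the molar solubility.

1.68×10⁻⁴ M

Ag₂CO₃(s) ⇌ 2 Ag⁺(aq) + CO₃²⁻(aq)
For each mole of Ag₂CO₃ that dissolves per liter, [Ag⁺] = 2s and [CO₃²⁻] = s; let s denote this solubility.
Ksp = [Ag⁺]^2[CO₃²⁻] = (2s)^2 · s = 4s^3
4s^3 = 1.88×10⁻¹¹  ⇒  s^3 = 4.70×10⁻¹²
s = (4.70×10⁻¹²)^(1/3) = 1.68×10⁻⁴ mol/L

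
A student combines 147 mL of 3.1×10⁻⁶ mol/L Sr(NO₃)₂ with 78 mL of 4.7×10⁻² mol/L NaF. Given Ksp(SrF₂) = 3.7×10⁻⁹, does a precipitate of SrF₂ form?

No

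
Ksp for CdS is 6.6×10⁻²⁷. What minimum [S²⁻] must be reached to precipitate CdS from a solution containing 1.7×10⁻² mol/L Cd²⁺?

Each salt precipitates once Q = Ksp for that salt.
CdS(s) ⇌ Cd²⁺(aq) + S²⁻(aq)
Ksp = [Cd²⁺][S²⁻] = [S²⁻](1.7×10⁻²)
[S²⁻] = 6.6×10⁻²⁷ / (1.7×10⁻²) = 3.9×10⁻²⁵
[S²⁻] = 3.9×10⁻²⁵ mol/L

3.9×10⁻²⁵ M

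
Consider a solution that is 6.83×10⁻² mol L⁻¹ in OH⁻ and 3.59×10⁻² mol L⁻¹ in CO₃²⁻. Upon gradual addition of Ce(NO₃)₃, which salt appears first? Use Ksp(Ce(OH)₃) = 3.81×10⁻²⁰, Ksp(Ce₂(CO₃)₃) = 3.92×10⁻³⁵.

Ce(OH)₃

The threshold for precipitation is Q = Ksp.
For Ce(OH)₃: [Ce³⁺] = (Ksp/[OH⁻]^3) = 1.20×10⁻¹⁶ mol L⁻¹
For Ce₂(CO₃)₃: [Ce³⁺] = (Ksp/[CO₃²⁻]^3)^(1/2) = 9.20×10⁻¹⁶ mol L⁻¹
The smaller threshold [Ce³⁺] is reached first, so Ce(OH)₃ precipitates first.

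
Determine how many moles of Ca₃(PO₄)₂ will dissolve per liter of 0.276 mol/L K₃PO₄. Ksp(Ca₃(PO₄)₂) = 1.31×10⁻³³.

Ca₃(PO₄)₂(s) ⇌ 3 Ca²⁺(aq) + 2 PO₄³⁻(aq)
With PO₄³⁻ already at 0.276 mol/L and s small, take [PO₄³⁻] ≈ 0.276 mol/L and [Ca²⁺] = 3s.
Ksp = [Ca²⁺]^3[PO₄³⁻]^2 = (3s)^3(0.276)^2
(3s)^3 = 1.31×10⁻³³ / (0.276)^2 = 1.72×10⁻³²
s = 8.60×10⁻¹² mol/L

8.60×10⁻¹² M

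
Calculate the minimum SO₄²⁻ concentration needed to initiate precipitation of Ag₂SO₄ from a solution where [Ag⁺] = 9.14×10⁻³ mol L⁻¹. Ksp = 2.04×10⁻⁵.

0.244 M

Precipitation begins when Q = Ksp.
Ag₂SO₄(s) ⇌ 2 Ag⁺(aq) + SO₄²⁻(aq)
Ksp = [Ag⁺]^2[SO₄²⁻] = [SO₄²⁻](9.14×10⁻³)^2
[SO₄²⁻] = 2.04×10⁻⁵ / (9.14×10⁻³)^2 = 0.244
[SO₄²⁻] = 0.244 mol L⁻¹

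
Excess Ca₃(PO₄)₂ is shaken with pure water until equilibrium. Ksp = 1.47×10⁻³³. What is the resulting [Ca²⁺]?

3.19×10⁻⁷ M

Ca₃(PO₄)₂(s) ⇌ 3 Ca²⁺(aq) + 2 PO₄³⁻(aq)
Call the molar solubility s, so that [Ca²⁺] = 3s and [PO₄³⁻] = 2s.
Ksp = [Ca²⁺]^3[PO₄³⁻]^2 = (3s)^3 · (2s)^2 = 108s^5 = 1.47×10⁻³³
s = 1.06×10⁻⁷ M
[Ca²⁺] = 3s = 3.19×10⁻⁷ M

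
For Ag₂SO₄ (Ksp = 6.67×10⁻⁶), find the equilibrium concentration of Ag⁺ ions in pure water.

2.37×10⁻² M

Ag₂SO₄(s) ⇌ 2 Ag⁺(aq) + SO₄²⁻(aq)
With molar solubility s: [Ag⁺] = 2s, [SO₄²⁻] = s.
Ksp = [Ag⁺]^2[SO₄²⁻] = (2s)^2 · s = 4s^3 = 6.67×10⁻⁶
s = 1.19×10⁻² mol L⁻¹
[Ag⁺] = 2s = 2.37×10⁻² mol L⁻¹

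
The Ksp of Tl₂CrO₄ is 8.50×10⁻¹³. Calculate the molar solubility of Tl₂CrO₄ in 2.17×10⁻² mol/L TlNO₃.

1.81×10⁻⁹ M

Tl₂CrO₄(s) ⇌ 2 Tl⁺(aq) + CrO₄²⁻(aq)
Let s be the solubility of Tl₂CrO₄ here. The common ion gives [Tl⁺] ≈ 2.17×10⁻² mol/L, and [CrO₄²⁻] = s.
Ksp = [Tl⁺]^2[CrO₄²⁻] = (2.17×10⁻²)^2s
s = 8.50×10⁻¹³ / (2.17×10⁻²)^2 = 1.81×10⁻⁹
s = 1.81×10⁻⁹ mol/L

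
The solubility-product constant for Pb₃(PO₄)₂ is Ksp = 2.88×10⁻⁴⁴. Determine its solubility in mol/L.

Pb₃(PO₄)₂(s) ⇌ 3 Pb²⁺(aq) + 2 PO₄³⁻(aq)
For each mole of Pb₃(PO₄)₂ that dissolves per liter, [Pb²⁺] = 3s and [PO₄³⁻] = 2s; let s denote this solubility.
Ksp = [Pb²⁺]^3[PO₄³⁻]^2 = (3s)^3 · (2s)^2 = 108s^5
108s^5 = 2.88×10⁻⁴⁴  ⇒  s^5 = 2.67×10⁻⁴⁶
s = 7.68×10⁻¹⁰ mol L⁻¹

7.68×10⁻¹⁰ M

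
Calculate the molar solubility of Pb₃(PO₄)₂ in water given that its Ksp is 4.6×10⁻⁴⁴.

Pb₃(PO₄)₂(s) ⇌ 3 Pb²⁺(aq) + 2 PO₄³⁻(aq)
Let s be the molar solubility. Then [Pb²⁺] = 3s and [PO₄³⁻] = 2s.
Ksp = [Pb²⁺]^3[PO₄³⁻]^2 = (3s)^3 · (2s)^2 = 108s^5
108s^5 = 4.6×10⁻⁴⁴  ⇒  s^5 = 4.3×10⁻⁴⁶
s = 8.4×10⁻¹⁰ mol/L

8.4×10⁻¹⁰ M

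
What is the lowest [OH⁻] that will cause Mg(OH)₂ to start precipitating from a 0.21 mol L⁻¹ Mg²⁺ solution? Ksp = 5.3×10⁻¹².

5.0×10⁻⁶ M

Precipitation of each salt begins when its ion product equals Ksp.
Mg(OH)₂(s) ⇌ Mg²⁺(aq) + 2 OH⁻(aq)
Ksp = [Mg²⁺][OH⁻]^2 = [OH⁻]^2(0.21)
[OH⁻]^2 = 5.3×10⁻¹² / (0.21) = 2.5×10⁻¹¹
[OH⁻] = 5.0×10⁻⁶ mol L⁻¹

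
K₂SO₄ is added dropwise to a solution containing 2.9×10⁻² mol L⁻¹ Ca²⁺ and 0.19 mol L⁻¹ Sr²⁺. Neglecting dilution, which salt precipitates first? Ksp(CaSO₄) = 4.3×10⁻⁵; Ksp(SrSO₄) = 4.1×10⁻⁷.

SrSO₄

Each salt precipitates once Q = Ksp for that salt.
For CaSO₄: [SO₄²⁻] = (Ksp/[Ca²⁺]) = 1.5×10⁻³ mol L⁻¹
For SrSO₄: [SO₄²⁻] = (Ksp/[Sr²⁺]) = 2.2×10⁻⁶ mol L⁻¹
Since SrSO₄ needs less SO₄²⁻ to reach saturation, it precipitates first.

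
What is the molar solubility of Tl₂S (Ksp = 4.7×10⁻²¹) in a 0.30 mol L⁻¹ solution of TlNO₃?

5.2×10⁻²⁰ M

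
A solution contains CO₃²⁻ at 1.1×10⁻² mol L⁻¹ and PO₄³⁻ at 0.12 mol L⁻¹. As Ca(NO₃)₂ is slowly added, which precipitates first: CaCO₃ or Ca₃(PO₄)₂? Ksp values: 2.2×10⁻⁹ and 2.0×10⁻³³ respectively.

A salt starts to precipitate once the ion product Q reaches its Ksp.
For CaCO₃: [Ca²⁺] = (Ksp/[CO₃²⁻]) = 2.0×10⁻⁷ mol L⁻¹
For Ca₃(PO₄)₂: [Ca²⁺] = (Ksp/[PO₄³⁻]^2)^(1/3) = 5.2×10⁻¹¹ mol L⁻¹
Since Ca₃(PO₄)₂ needs less Ca²⁺ to reach saturation, it precipitates first.

Ca₃(PO₄)₂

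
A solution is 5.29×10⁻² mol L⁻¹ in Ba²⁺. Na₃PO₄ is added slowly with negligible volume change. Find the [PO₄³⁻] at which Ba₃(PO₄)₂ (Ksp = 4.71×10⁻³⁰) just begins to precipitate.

Precipitation begins when Q = Ksp.
Ba₃(PO₄)₂(s) ⇌ 3 Ba²⁺(aq) + 2 PO₄³⁻(aq)
Ksp = [Ba²⁺]^3[PO₄³⁻]^2 = [PO₄³⁻]^2(5.29×10⁻²)^3
[PO₄³⁻]^2 = 4.71×10⁻³⁰ / (5.29×10⁻²)^3 = 3.18×10⁻²⁶
[PO₄³⁻] = 1.78×10⁻¹³ mol L⁻¹

1.78×10⁻¹³ M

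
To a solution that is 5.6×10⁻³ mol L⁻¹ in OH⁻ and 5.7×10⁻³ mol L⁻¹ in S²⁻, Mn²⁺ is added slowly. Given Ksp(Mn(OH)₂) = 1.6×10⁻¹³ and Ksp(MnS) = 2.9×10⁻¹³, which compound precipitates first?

Each salt precipitates once Q = Ksp for that salt.
For Mn(OH)₂: [Mn²⁺] = (Ksp/[OH⁻]^2) = 5.1×10⁻⁹ mol L⁻¹
For MnS: [Mn²⁺] = (Ksp/[S²⁻]) = 5.1×10⁻¹¹ mol L⁻¹
The smaller threshold [Mn²⁺] is reached first, so MnS precipitates first.

MnS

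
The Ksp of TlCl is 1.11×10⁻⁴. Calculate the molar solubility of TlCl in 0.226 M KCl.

TlCl(s) ⇌ Tl⁺(aq) + Cl⁻(aq)
With Cl⁻ already at 0.226 M and s small, take [Cl⁻] ≈ 0.226 M and [Tl⁺] = s.
Ksp = [Tl⁺][Cl⁻] = s(0.226)
s = 1.11×10⁻⁴ / (0.226) = 4.91×10⁻⁴
s = 4.91×10⁻⁴ M

4.91×10⁻⁴ M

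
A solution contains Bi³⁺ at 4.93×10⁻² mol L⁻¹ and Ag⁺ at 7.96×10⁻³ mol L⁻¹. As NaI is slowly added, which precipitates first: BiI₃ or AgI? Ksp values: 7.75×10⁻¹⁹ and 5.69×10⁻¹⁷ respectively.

AgI

Precipitation of each salt begins when its ion product equals Ksp.
For BiI₃: [I⁻] = (Ksp/[Bi³⁺])^(1/3) = 2.51×10⁻⁶ mol L⁻¹
For AgI: [I⁻] = (Ksp/[Ag⁺]) = 7.15×10⁻¹⁵ mol L⁻¹
AgI requires the lower [I⁻], so it precipitates first.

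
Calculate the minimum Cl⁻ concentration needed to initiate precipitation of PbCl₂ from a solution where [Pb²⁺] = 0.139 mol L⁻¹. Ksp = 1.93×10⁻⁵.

Precipitation of each salt begins when its ion product equals Ksp.
PbCl₂(s) ⇌ Pb²⁺(aq) + 2 Cl⁻(aq)
Ksp = [Pb²⁺][Cl⁻]^2 = [Cl⁻]^2(0.139)
[Cl⁻]^2 = 1.93×10⁻⁵ / (0.139) = 1.39×10⁻⁴
[Cl⁻] = 1.18×10⁻² mol L⁻¹

1.18×10⁻² M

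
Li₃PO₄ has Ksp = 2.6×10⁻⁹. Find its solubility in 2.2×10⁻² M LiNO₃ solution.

2.4×10⁻⁴ M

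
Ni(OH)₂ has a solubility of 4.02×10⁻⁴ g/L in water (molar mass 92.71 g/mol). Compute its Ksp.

Ksp = 3.26×10⁻¹⁶

s = (4.02×10⁻⁴ g L⁻¹)/(92.71 g mol⁻¹) = 4.3361×10⁻⁶ M
Ni(OH)₂(s) ⇌ Ni²⁺(aq) + 2 OH⁻(aq)
If s mol/L of Ni(OH)₂ dissolves, [Ni²⁺] = s and [OH⁻] = 2s.
Ksp = [Ni²⁺][OH⁻]^2 = s · (2s)^2 = 4s^3
Ksp = 4 × (4.3361×10⁻⁶)^3 = 3.26×10⁻¹⁶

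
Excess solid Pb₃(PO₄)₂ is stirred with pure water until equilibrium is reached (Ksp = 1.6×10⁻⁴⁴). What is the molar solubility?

Pb₃(PO₄)₂(s) ⇌ 3 Pb²⁺(aq) + 2 PO₄³⁻(aq)
With molar solubility s: [Pb²⁺] = 3s, [PO₄³⁻] = 2s.
Ksp = [Pb²⁺]^3[PO₄³⁻]^2 = (3s)^3 · (2s)^2 = 108s^5
108s^5 = 1.6×10⁻⁴⁴  ⇒  s^5 = 1.5×10⁻⁴⁶
s = (1.5×10⁻⁴⁶)^(1/5) = 6.8×10⁻¹⁰ mol L⁻¹

6.8×10⁻¹⁰ M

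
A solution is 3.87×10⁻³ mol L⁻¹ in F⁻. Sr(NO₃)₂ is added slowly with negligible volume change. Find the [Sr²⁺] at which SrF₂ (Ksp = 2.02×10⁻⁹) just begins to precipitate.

1.35×10⁻⁴ M

Precipitation begins when Q = Ksp.
SrF₂(s) ⇌ Sr²⁺(aq) + 2 F⁻(aq)
Ksp = [Sr²⁺][F⁻]^2 = [Sr²⁺](3.87×10⁻³)^2
[Sr²⁺] = 2.02×10⁻⁹ / (3.87×10⁻³)^2 = 1.35×10⁻⁴
[Sr²⁺] = 1.35×10⁻⁴ mol L⁻¹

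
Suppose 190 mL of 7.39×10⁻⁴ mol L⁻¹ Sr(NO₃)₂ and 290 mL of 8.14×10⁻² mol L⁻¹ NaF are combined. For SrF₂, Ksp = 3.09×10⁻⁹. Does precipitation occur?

After mixing, V = 190 mL + 290 mL = 480 mL.
[Sr²⁺] = (7.39×10⁻⁴)(190)/480 = 2.93×10⁻⁴ mol L⁻¹
[F⁻] = (8.14×10⁻²)(290)/480 = 4.92×10⁻² mol L⁻¹
Q = [Sr²⁺][F⁻]^2 = 7.07×10⁻⁷
Because Q > Ksp (7.07×10⁻⁷ vs 3.09×10⁻⁹), a precipitate of SrF₂ forms.

Yes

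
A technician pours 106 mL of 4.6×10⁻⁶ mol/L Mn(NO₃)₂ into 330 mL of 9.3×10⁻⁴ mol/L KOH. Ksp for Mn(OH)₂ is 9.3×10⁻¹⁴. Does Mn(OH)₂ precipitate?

Total volume after mixing = 106 + 330 = 436 mL.
[Mn²⁺] = (4.6×10⁻⁶)(106)/436 = 1.1×10⁻⁶ mol/L
[OH⁻] = (9.3×10⁻⁴)(330)/436 = 7.0×10⁻⁴ mol/L
Q = [Mn²⁺][OH⁻]^2 = 5.5×10⁻¹³
Since Q (5.5×10⁻¹³) exceeds Ksp (9.3×10⁻¹⁴), Mn(OH)₂ will precipitate.

Yes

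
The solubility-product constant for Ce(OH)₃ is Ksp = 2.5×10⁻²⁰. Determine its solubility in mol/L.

Ce(OH)₃(s) ⇌ Ce³⁺(aq) + 3 OH⁻(aq)
Call the molar solubility s, so that [Ce³⁺] = s and [OH⁻] = 3s.
Ksp = [Ce³⁺][OH⁻]^3 = s · (3s)^3 = 27s^4
27s^4 = 2.5×10⁻²⁰  ⇒  s^4 = 9.3×10⁻²²
s = 5.5×10⁻⁶ mol L⁻¹

5.5×10⁻⁶ M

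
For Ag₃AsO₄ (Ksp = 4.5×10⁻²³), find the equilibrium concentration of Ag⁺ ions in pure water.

Ag₃AsO₄(s) ⇌ 3 Ag⁺(aq) + AsO₄³⁻(aq)
Let s be the molar solubility. Then [Ag⁺] = 3s and [AsO₄³⁻] = s.
Ksp = [Ag⁺]^3[AsO₄³⁻] = (3s)^3 · s = 27s^4 = 4.5×10⁻²³
s = 1.1×10⁻⁶ mol/L
[Ag⁺] = 3s = 3.4×10⁻⁶ mol/L

3.4×10⁻⁶ M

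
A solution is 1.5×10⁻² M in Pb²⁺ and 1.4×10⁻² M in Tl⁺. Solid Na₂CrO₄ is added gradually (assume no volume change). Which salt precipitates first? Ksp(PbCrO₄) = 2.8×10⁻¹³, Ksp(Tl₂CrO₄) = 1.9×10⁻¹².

A salt starts to precipitate once the ion product Q reaches its Ksp.
For PbCrO₄: [CrO₄²⁻] = (Ksp/[Pb²⁺]) = 1.9×10⁻¹¹ M
For Tl₂CrO₄: [CrO₄²⁻] = (Ksp/[Tl⁺]^2) = 9.7×10⁻⁹ M
The smaller threshold [CrO₄²⁻] is reached first, so PbCrO₄ precipitates first.

PbCrO₄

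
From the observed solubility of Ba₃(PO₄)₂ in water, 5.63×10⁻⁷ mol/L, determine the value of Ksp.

Ksp = 6.11×10⁻³⁰

Ba₃(PO₄)₂(s) ⇌ 3 Ba²⁺(aq) + 2 PO₄³⁻(aq)
Call the molar solubility s, so that [Ba²⁺] = 3s and [PO₄³⁻] = 2s.
Ksp = [Ba²⁺]^3[PO₄³⁻]^2 = (3s)^3 · (2s)^2 = 108s^5
Ksp = 108 × (5.63×10⁻⁷)^5 = 6.11×10⁻³⁰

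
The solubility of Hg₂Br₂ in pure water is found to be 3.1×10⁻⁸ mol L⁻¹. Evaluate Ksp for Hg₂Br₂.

Hg₂Br₂(s) ⇌ Hg₂²⁺(aq) + 2 Br⁻(aq)
With molar solubility s: [Hg₂²⁺] = s, [Br⁻] = 2s.
Ksp = [Hg₂²⁺][Br⁻]^2 = s · (2s)^2 = 4s^3
Ksp = 4 × (3.1×10⁻⁸)^3 = 1.2×10⁻²²

Ksp = 1.2×10⁻²²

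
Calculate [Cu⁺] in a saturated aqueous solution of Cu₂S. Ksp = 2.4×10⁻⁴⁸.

Cu₂S(s) ⇌ 2 Cu⁺(aq) + S²⁻(aq)
If s mol/L of Cu₂S dissolves, [Cu⁺] = 2s and [S²⁻] = s.
Ksp = [Cu⁺]^2[S²⁻] = (2s)^2 · s = 4s^3 = 2.4×10⁻⁴⁸
s = 8.4×10⁻¹⁷ M
[Cu⁺] = 2s = 1.7×10⁻¹⁶ M

1.7×10⁻¹⁶ M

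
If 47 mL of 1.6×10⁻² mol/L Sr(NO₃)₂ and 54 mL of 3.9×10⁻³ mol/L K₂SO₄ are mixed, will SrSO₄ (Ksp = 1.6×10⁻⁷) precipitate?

Yes

The combined volume is 101 mL.
[Sr²⁺] = (1.6×10⁻²)(47)/101 = 7.4×10⁻³ mol/L
[SO₄²⁻] = (3.9×10⁻³)(54)/101 = 2.1×10⁻³ mol/L
Q = [Sr²⁺][SO₄²⁻] = 1.6×10⁻⁵
Since Q (1.6×10⁻⁵) exceeds Ksp (1.6×10⁻⁷), SrSO₄ will precipitate.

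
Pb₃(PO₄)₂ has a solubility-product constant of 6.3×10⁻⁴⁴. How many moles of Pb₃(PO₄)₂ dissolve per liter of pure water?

9.0×10⁻¹⁰ M

Pb₃(PO₄)₂(s) ⇌ 3 Pb²⁺(aq) + 2 PO₄³⁻(aq)
With molar solubility s: [Pb²⁺] = 3s, [PO₄³⁻] = 2s.
Ksp = [Pb²⁺]^3[PO₄³⁻]^2 = (3s)^3 · (2s)^2 = 108s^5
108s^5 = 6.3×10⁻⁴⁴  ⇒  s^5 = 5.8×10⁻⁴⁶
Taking the 5th root, s = 9.0×10⁻¹⁰ M.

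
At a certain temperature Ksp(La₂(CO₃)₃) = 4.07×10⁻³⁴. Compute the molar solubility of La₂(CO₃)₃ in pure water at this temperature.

8.23×10⁻⁸ M

La₂(CO₃)₃(s) ⇌ 2 La³⁺(aq) + 3 CO₃²⁻(aq)
Let s be the molar solubility. Then [La³⁺] = 2s and [CO₃²⁻] = 3s.
Ksp = [La³⁺]^2[CO₃²⁻]^3 = (2s)^2 · (3s)^3 = 108s^5
108s^5 = 4.07×10⁻³⁴  ⇒  s^5 = 3.77×10⁻³⁶
s = 8.23×10⁻⁸ mol/L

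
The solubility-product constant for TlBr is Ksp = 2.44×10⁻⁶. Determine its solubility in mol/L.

TlBr(s) ⇌ Tl⁺(aq) + Br⁻(aq)
If s mol/L of TlBr dissolves, [Tl⁺] = s and [Br⁻] = s.
Ksp = [Tl⁺][Br⁻] = s · s = s^2
s^2 = 2.44×10⁻⁶
s = (2.44×10⁻⁶)^(1/2) = 1.56×10⁻³ M

1.56×10⁻³ M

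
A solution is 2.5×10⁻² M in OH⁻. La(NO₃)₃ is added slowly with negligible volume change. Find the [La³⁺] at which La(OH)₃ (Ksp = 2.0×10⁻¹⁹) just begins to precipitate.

1.3×10⁻¹⁴ M

Precipitation of each salt begins when its ion product equals Ksp.
La(OH)₃(s) ⇌ La³⁺(aq) + 3 OH⁻(aq)
Ksp = [La³⁺][OH⁻]^3 = [La³⁺](2.5×10⁻²)^3
[La³⁺] = 2.0×10⁻¹⁹ / (2.5×10⁻²)^3 = 1.3×10⁻¹⁴
[La³⁺] = 1.3×10⁻¹⁴ M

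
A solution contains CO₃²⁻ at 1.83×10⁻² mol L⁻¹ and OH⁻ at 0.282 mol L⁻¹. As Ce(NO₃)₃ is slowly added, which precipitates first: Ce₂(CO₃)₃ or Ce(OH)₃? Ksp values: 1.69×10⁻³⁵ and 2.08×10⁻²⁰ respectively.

Ce(OH)₃

Precipitation of each salt begins when its ion product equals Ksp.
For Ce₂(CO₃)₃: [Ce³⁺] = (Ksp/[CO₃²⁻]^3)^(1/2) = 1.66×10⁻¹⁵ mol L⁻¹
For Ce(OH)₃: [Ce³⁺] = (Ksp/[OH⁻]^3) = 9.28×10⁻¹⁹ mol L⁻¹
The smaller threshold [Ce³⁺] is reached first, so Ce(OH)₃ precipitates first.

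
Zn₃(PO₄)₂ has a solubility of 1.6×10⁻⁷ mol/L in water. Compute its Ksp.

Ksp = 1.1×10⁻³²

Zn₃(PO₄)₂(s) ⇌ 3 Zn²⁺(aq) + 2 PO₄³⁻(aq)
Call the molar solubility s, so that [Zn²⁺] = 3s and [PO₄³⁻] = 2s.
Ksp = [Zn²⁺]^3[PO₄³⁻]^2 = (3s)^3 · (2s)^2 = 108s^5
Ksp = 108 × (1.6×10⁻⁷)^5 = 1.1×10⁻³²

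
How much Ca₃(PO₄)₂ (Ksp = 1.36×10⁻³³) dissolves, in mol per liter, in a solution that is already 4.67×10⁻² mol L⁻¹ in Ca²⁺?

Ca₃(PO₄)₂(s) ⇌ 3 Ca²⁺(aq) + 2 PO₄³⁻(aq)
The solution already contains Ca²⁺ at 4.67×10⁻² mol L⁻¹. Let s be the molar solubility of Ca₃(PO₄)₂.
[Ca²⁺] ≈ 4.67×10⁻² mol L⁻¹ (common ion dominates); [PO₄³⁻] = 2s.
Ksp = [Ca²⁺]^3[PO₄³⁻]^2 = (4.67×10⁻²)^3(2s)^2
(2s)^2 = 1.36×10⁻³³ / (4.67×10⁻²)^3 = 1.34×10⁻²⁹
s = 1.83×10⁻¹⁵ mol L⁻¹

1.83×10⁻¹⁵ M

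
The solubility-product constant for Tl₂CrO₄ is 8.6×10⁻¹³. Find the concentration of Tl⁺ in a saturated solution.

Tl₂CrO₄(s) ⇌ 2 Tl⁺(aq) + CrO₄²⁻(aq)
For each mole of Tl₂CrO₄ that dissolves per liter, [Tl⁺] = 2s and [CrO₄²⁻] = s; let s denote this solubility.
Ksp = [Tl⁺]^2[CrO₄²⁻] = (2s)^2 · s = 4s^3 = 8.6×10⁻¹³
s = 6.0×10⁻⁵ mol/L
[Tl⁺] = 2s = 1.2×10⁻⁴ mol/L

1.2×10⁻⁴ M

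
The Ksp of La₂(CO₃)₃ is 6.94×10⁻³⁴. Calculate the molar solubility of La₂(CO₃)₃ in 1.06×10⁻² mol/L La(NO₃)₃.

6.12×10⁻¹¹ M

La₂(CO₃)₃(s) ⇌ 2 La³⁺(aq) + 3 CO₃²⁻(aq)
The solution already contains La³⁺ at 1.06×10⁻² mol/L. Let s be the molar solubility of La₂(CO₃)₃.
[La³⁺] ≈ 1.06×10⁻² mol/L (common ion dominates); [CO₃²⁻] = 3s.
Ksp = [La³⁺]^2[CO₃²⁻]^3 = (1.06×10⁻²)^2(3s)^3
(3s)^3 = 6.94×10⁻³⁴ / (1.06×10⁻²)^2 = 6.18×10⁻³⁰
s = 6.12×10⁻¹¹ mol/L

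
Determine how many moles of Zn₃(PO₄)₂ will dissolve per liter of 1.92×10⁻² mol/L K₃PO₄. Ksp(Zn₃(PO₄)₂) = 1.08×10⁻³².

1.03×10⁻¹⁰ M

Zn₃(PO₄)₂(s) ⇌ 3 Zn²⁺(aq) + 2 PO₄³⁻(aq)
Let s be the solubility of Zn₃(PO₄)₂ here. The common ion gives [PO₄³⁻] ≈ 1.92×10⁻² mol/L, and [Zn²⁺] = 3s.
Ksp = [Zn²⁺]^3[PO₄³⁻]^2 = (3s)^3(1.92×10⁻²)^2
(3s)^3 = 1.08×10⁻³² / (1.92×10⁻²)^2 = 2.93×10⁻²⁹
s = 1.03×10⁻¹⁰ mol/L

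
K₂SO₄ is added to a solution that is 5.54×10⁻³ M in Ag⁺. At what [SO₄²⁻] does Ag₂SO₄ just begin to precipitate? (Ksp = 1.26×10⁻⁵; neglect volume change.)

0.411 M

A salt starts to precipitate once the ion product Q reaches its Ksp.
Ag₂SO₄(s) ⇌ 2 Ag⁺(aq) + SO₄²⁻(aq)
Ksp = [Ag⁺]^2[SO₄²⁻] = [SO₄²⁻](5.54×10⁻³)^2
[SO₄²⁻] = 1.26×10⁻⁵ / (5.54×10⁻³)^2 = 0.411
[SO₄²⁻] = 0.411 M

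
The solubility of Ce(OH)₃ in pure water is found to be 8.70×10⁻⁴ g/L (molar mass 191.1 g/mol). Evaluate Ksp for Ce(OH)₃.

Convert to molarity: s = 8.70×10⁻⁴ / 191.1 = 4.5526×10⁻⁶ mol/L
Ce(OH)₃(s) ⇌ Ce³⁺(aq) + 3 OH⁻(aq)
With molar solubility s: [Ce³⁺] = s, [OH⁻] = 3s.
Ksp = [Ce³⁺][OH⁻]^3 = s · (3s)^3 = 27s^4
Ksp = 27 × (4.5526×10⁻⁶)^4 = 1.16×10⁻²⁰

Ksp = 1.16×10⁻²⁰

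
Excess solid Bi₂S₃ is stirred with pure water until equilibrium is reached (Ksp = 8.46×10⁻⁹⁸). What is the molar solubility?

Bi₂S₃(s) ⇌ 2 Bi³⁺(aq) + 3 S²⁻(aq)
If s mol/L of Bi₂S₃ dissolves, [Bi³⁺] = 2s and [S²⁻] = 3s.
Ksp = [Bi³⁺]^2[S²⁻]^3 = (2s)^2 · (3s)^3 = 108s^5
108s^5 = 8.46×10⁻⁹⁸  ⇒  s^5 = 7.83×10⁻¹⁰⁰
Taking the 5th root, s = 1.51×10⁻²⁰ M.

1.51×10⁻²⁰ M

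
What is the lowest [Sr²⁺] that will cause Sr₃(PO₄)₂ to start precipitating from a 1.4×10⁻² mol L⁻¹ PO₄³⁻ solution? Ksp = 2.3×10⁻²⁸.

1.1×10⁻⁸ M

The threshold for precipitation is Q = Ksp.
Sr₃(PO₄)₂(s) ⇌ 3 Sr²⁺(aq) + 2 PO₄³⁻(aq)
Ksp = [Sr²⁺]^3[PO₄³⁻]^2 = [Sr²⁺]^3(1.4×10⁻²)^2
[Sr²⁺]^3 = 2.3×10⁻²⁸ / (1.4×10⁻²)^2 = 1.2×10⁻²⁴
[Sr²⁺] = 1.1×10⁻⁸ mol L⁻¹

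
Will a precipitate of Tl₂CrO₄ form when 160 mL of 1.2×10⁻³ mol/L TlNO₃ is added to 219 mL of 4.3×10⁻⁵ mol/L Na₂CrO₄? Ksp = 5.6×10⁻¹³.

After mixing, V = 160 mL + 219 mL = 379 mL.
[Tl⁺] = (1.2×10⁻³)(160)/379 = 5.1×10⁻⁴ mol/L
[CrO₄²⁻] = (4.3×10⁻⁵)(219)/379 = 2.5×10⁻⁵ mol/L
Q = [Tl⁺]^2[CrO₄²⁻] = 6.4×10⁻¹²
Since Q (6.4×10⁻¹²) exceeds Ksp (5.6×10⁻¹³), Tl₂CrO₄ will precipitate.

Yes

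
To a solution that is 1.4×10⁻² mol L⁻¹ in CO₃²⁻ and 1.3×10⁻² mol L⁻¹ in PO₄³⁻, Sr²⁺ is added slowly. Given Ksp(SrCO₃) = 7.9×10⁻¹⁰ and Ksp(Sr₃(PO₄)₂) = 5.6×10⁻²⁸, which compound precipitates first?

Precipitation begins when Q = Ksp.
For SrCO₃: [Sr²⁺] = (Ksp/[CO₃²⁻]) = 5.6×10⁻⁸ mol L⁻¹
For Sr₃(PO₄)₂: [Sr²⁺] = (Ksp/[PO₄³⁻]^2)^(1/3) = 1.5×10⁻⁸ mol L⁻¹
The smaller threshold [Sr²⁺] is reached first, so Sr₃(PO₄)₂ precipitates first.

Sr₃(PO₄)₂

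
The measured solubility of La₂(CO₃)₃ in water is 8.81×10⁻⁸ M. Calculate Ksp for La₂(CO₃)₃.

Ksp = 5.73×10⁻³⁴

La₂(CO₃)₃(s) ⇌ 2 La³⁺(aq) + 3 CO₃²⁻(aq)
If s mol/L of La₂(CO₃)₃ dissolves, [La³⁺] = 2s and [CO₃²⁻] = 3s.
Ksp = [La³⁺]^2[CO₃²⁻]^3 = (2s)^2 · (3s)^3 = 108s^5
Ksp = 108 × (8.81×10⁻⁸)^5 = 5.73×10⁻³⁴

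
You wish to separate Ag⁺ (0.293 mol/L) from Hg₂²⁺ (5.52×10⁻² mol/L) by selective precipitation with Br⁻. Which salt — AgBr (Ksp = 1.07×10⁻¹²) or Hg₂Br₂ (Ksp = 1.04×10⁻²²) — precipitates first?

Each salt precipitates once Q = Ksp for that salt.
For AgBr: [Br⁻] = (Ksp/[Ag⁺]) = 3.65×10⁻¹² mol/L
For Hg₂Br₂: [Br⁻] = (Ksp/[Hg₂²⁺])^(1/2) = 4.34×10⁻¹¹ mol/L
Since AgBr needs less Br⁻ to reach saturation, it precipitates first.

AgBr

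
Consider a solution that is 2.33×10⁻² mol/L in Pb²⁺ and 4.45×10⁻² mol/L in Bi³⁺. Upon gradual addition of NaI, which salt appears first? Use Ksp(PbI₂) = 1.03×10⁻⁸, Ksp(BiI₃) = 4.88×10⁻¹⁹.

BiI₃

Precipitation of each salt begins when its ion product equals Ksp.
For PbI₂: [I⁻] = (Ksp/[Pb²⁺])^(1/2) = 6.65×10⁻⁴ mol/L
For BiI₃: [I⁻] = (Ksp/[Bi³⁺])^(1/3) = 2.22×10⁻⁶ mol/L
The smaller threshold [I⁻] is reached first, so BiI₃ precipitates first.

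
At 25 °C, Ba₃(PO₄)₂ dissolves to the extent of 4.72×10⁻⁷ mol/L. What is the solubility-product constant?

Ksp = 2.53×10⁻³⁰

Ba₃(PO₄)₂(s) ⇌ 3 Ba²⁺(aq) + 2 PO₄³⁻(aq)
If s mol/L of Ba₃(PO₄)₂ dissolves, [Ba²⁺] = 3s and [PO₄³⁻] = 2s.
Ksp = [Ba²⁺]^3[PO₄³⁻]^2 = (3s)^3 · (2s)^2 = 108s^5
Ksp = 108 × (4.72×10⁻⁷)^5 = 2.53×10⁻³⁰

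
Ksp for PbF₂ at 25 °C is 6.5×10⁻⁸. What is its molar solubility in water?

PbF₂(s) ⇌ Pb²⁺(aq) + 2 F⁻(aq)
Let s be the molar solubility. Then [Pb²⁺] = s and [F⁻] = 2s.
Ksp = [Pb²⁺][F⁻]^2 = s · (2s)^2 = 4s^3
4s^3 = 6.5×10⁻⁸  ⇒  s^3 = 1.6×10⁻⁸
s = (1.6×10⁻⁸)^(1/3) = 2.5×10⁻³ mol L⁻¹

2.5×10⁻³ M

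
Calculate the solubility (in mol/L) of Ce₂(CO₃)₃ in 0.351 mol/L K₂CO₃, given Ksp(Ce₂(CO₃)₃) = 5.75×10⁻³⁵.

Ce₂(CO₃)₃(s) ⇌ 2 Ce³⁺(aq) + 3 CO₃²⁻(aq)
Let s be the solubility of Ce₂(CO₃)₃ here. The common ion gives [CO₃²⁻] ≈ 0.351 mol/L, and [Ce³⁺] = 2s.
Ksp = [Ce³⁺]^2[CO₃²⁻]^3 = (2s)^2(0.351)^3
(2s)^2 = 5.75×10⁻³⁵ / (0.351)^3 = 1.33×10⁻³³
s = 1.82×10⁻¹⁷ mol/L

1.82×10⁻¹⁷ M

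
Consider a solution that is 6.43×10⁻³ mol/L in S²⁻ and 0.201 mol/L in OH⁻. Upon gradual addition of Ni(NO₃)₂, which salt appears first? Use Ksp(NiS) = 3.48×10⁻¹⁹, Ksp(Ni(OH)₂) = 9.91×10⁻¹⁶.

NiS

Precipitation of each salt begins when its ion product equals Ksp.
For NiS: [Ni²⁺] = (Ksp/[S²⁻]) = 5.41×10⁻¹⁷ mol/L
For Ni(OH)₂: [Ni²⁺] = (Ksp/[OH⁻]^2) = 2.45×10⁻¹⁴ mol/L
Since NiS needs less Ni²⁺ to reach saturation, it precipitates first.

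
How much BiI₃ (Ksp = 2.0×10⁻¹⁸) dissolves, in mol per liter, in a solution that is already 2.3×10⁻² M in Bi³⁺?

1.5×10⁻⁶ M

BiI₃(s) ⇌ Bi³⁺(aq) + 3 I⁻(aq)
Let s be the solubility of BiI₃ here. The common ion gives [Bi³⁺] ≈ 2.3×10⁻² M, and [I⁻] = 3s.
Ksp = [Bi³⁺][I⁻]^3 = (2.3×10⁻²)(3s)^3
(3s)^3 = 2.0×10⁻¹⁸ / (2.3×10⁻²) = 8.7×10⁻¹⁷
s = 1.5×10⁻⁶ M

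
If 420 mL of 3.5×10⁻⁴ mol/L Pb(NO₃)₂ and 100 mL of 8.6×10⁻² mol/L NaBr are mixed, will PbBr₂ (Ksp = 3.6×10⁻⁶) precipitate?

The combined volume is 520 mL.
[Pb²⁺] = (3.5×10⁻⁴)(420)/520 = 2.8×10⁻⁴ mol/L
[Br⁻] = (8.6×10⁻²)(100)/520 = 1.7×10⁻² mol/L
Q = [Pb²⁺][Br⁻]^2 = 7.7×10⁻⁸
Since Q (7.7×10⁻⁸) is less than Ksp (3.6×10⁻⁶), no PbBr₂ precipitates.

No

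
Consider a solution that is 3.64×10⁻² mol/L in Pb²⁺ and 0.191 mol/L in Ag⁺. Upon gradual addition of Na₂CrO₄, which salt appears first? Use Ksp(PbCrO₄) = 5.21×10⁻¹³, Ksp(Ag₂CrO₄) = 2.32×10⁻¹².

Precipitation begins when Q = Ksp.
For PbCrO₄: [CrO₄²⁻] = (Ksp/[Pb²⁺]) = 1.43×10⁻¹¹ mol/L
For Ag₂CrO₄: [CrO₄²⁻] = (Ksp/[Ag⁺]^2) = 6.36×10⁻¹¹ mol/L
The smaller threshold [CrO₄²⁻] is reached first, so PbCrO₄ precipitates first.

PbCrO₄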